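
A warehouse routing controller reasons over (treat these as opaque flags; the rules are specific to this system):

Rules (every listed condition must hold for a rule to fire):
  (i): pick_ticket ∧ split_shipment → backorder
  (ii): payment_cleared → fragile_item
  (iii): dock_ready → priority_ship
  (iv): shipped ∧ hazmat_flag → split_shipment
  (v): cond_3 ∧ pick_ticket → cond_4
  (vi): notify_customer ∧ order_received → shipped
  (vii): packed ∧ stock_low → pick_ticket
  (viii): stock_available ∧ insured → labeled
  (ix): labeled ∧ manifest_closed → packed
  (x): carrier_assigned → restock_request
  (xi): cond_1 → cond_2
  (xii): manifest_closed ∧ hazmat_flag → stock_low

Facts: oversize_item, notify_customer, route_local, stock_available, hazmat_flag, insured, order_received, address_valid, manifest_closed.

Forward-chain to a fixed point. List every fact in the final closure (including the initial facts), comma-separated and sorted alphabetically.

Round 1: (vi) [notify_customer ∧ order_received → shipped]; (viii) [stock_available ∧ insured → labeled]; (xii) [manifest_closed ∧ hazmat_flag → stock_low]. Adds shipped, labeled, stock_low.
Round 2: (iv) [shipped ∧ hazmat_flag → split_shipment]; (ix) [labeled ∧ manifest_closed → packed]. Adds split_shipment, packed.
Round 3: (vii) [packed ∧ stock_low → pick_ticket]. Adds pick_ticket.
Round 4: (i) [pick_ticket ∧ split_shipment → backorder]. Adds backorder.

address_valid, backorder, hazmat_flag, insured, labeled, manifest_closed, notify_customer, order_received, oversize_item, packed, pick_ticket, route_local, shipped, split_shipment, stock_available, stock_low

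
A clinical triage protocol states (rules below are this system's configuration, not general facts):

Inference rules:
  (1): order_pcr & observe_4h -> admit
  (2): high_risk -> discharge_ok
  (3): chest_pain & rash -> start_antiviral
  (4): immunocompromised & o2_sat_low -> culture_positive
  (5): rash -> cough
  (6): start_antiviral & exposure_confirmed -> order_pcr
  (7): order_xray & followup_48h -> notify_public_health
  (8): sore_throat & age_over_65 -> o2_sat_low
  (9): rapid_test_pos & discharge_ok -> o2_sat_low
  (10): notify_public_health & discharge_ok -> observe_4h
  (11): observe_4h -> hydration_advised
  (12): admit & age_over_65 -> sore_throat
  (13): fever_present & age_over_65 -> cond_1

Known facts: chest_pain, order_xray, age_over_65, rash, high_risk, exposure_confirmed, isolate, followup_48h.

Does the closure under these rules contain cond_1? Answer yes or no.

no

Round 1: (2) [high_risk -> discharge_ok]; (3) [chest_pain & rash -> start_antiviral]; (5) [rash -> cough]; (7) [order_xray & followup_48h -> notify_public_health]. Adds discharge_ok, start_antiviral, cough, notify_public_health.
Round 2: (6) [start_antiviral & exposure_confirmed -> order_pcr]; (10) [notify_public_health & discharge_ok -> observe_4h]. Adds order_pcr, observe_4h.
Round 3: (1) [order_pcr & observe_4h -> admit]; (11) [observe_4h -> hydration_advised]. Adds admit, hydration_advised.
Round 4: (12) [admit & age_over_65 -> sore_throat]. Adds sore_throat.
Round 5: (8) [sore_throat & age_over_65 -> o2_sat_low]. Adds o2_sat_low.
Fixed point reached. cond_1 is concluded only by (13); (13) needs fever_present (never derived).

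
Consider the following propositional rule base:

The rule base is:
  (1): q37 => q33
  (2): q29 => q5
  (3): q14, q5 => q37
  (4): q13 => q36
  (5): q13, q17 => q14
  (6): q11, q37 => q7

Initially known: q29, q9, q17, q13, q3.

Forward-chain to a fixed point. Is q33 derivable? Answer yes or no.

yes

Round 1: (2) [q29 => q5]; (4) [q13 => q36]; (5) [q13, q17 => q14]. New: q5, q36, q14.
Round 2: (3) [q14, q5 => q37]. New: q37.
Round 3: (1) [q37 => q33]. New: q33.
q33 appears in round 3, so it is derivable.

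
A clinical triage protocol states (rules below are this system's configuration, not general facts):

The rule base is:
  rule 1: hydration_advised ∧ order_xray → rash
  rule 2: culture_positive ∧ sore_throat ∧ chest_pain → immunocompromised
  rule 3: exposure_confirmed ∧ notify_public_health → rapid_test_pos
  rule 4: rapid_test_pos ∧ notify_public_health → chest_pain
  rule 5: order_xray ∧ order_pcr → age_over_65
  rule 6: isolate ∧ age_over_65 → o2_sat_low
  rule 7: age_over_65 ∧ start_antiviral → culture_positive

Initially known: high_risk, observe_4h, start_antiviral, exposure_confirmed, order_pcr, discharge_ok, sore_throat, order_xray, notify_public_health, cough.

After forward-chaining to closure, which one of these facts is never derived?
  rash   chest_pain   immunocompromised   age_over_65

Round 1: rule 3 [exposure_confirmed ∧ notify_public_health → rapid_test_pos]; rule 5 [order_xray ∧ order_pcr → age_over_65]. Adds rapid_test_pos, age_over_65.
Round 2: rule 4 [rapid_test_pos ∧ notify_public_health → chest_pain]; rule 7 [age_over_65 ∧ start_antiviral → culture_positive]. Adds chest_pain, culture_positive.
Round 3: rule 2 [culture_positive ∧ sore_throat ∧ chest_pain → immunocompromised]. Adds immunocompromised.
Derived: immunocompromised (round 3), chest_pain (round 2), age_over_65 (round 1). rash never appears in any round.

rash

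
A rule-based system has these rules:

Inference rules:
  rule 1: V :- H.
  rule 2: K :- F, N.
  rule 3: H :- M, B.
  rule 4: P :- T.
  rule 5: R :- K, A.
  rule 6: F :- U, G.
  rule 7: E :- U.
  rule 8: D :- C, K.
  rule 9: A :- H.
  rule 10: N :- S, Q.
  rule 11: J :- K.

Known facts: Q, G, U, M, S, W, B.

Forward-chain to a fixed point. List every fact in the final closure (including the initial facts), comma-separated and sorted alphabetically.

[1] rule 3 [H :- M, B.]; rule 6 [F :- U, G.]; rule 7 [E :- U.]; rule 10 [N :- S, Q.]. ⇒ new: H, F, E, N.
[2] rule 1 [V :- H.]; rule 2 [K :- F, N.]; rule 9 [A :- H.]. ⇒ new: V, K, A.
[3] rule 5 [R :- K, A.]; rule 11 [J :- K.]. ⇒ new: R, J.

A, B, E, F, G, H, J, K, M, N, Q, R, S, U, V, W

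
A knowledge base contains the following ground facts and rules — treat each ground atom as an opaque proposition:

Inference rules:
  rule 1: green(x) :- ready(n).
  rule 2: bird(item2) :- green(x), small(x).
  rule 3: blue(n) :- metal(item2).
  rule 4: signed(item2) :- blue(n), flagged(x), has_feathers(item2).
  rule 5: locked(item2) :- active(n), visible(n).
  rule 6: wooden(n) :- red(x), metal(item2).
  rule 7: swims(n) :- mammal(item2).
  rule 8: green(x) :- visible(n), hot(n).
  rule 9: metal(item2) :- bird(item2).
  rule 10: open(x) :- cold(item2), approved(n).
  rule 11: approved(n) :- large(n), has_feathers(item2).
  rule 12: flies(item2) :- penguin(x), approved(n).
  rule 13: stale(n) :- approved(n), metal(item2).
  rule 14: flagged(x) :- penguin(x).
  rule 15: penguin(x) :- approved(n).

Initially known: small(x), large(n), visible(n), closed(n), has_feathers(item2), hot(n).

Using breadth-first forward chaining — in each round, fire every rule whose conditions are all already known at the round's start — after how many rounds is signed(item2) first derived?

5

Round 1 — rule 8, rule 11, derive green(x), approved(n).
Round 2 — rule 2, rule 15, derive bird(item2), penguin(x).
Round 3 — rule 9, rule 12, rule 14, derive metal(item2), flies(item2), flagged(x).
Round 4 — rule 3, rule 13, derive blue(n), stale(n).
Round 5 — rule 4, derive signed(item2).
signed(item2) first appears in round 5.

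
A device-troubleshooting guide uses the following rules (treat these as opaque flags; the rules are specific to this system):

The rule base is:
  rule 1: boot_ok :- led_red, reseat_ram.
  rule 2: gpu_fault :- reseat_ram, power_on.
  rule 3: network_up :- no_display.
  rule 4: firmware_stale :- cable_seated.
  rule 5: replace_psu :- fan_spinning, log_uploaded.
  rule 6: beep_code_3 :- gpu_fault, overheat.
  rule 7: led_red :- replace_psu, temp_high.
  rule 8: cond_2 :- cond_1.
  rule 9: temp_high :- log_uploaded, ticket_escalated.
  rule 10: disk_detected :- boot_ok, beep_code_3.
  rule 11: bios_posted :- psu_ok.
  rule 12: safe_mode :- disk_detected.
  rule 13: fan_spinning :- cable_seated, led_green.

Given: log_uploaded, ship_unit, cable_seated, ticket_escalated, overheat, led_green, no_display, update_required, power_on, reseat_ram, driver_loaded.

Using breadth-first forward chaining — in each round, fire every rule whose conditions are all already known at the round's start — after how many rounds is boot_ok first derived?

4

Round 1: rule 2 [gpu_fault :- reseat_ram, power_on.]; rule 3 [network_up :- no_display.]; rule 4 [firmware_stale :- cable_seated.]; rule 9 [temp_high :- log_uploaded, ticket_escalated.]; rule 13 [fan_spinning :- cable_seated, led_green.]. Adds gpu_fault, network_up, firmware_stale, temp_high, fan_spinning.
Round 2: rule 5 [replace_psu :- fan_spinning, log_uploaded.]; rule 6 [beep_code_3 :- gpu_fault, overheat.]. Adds replace_psu, beep_code_3.
Round 3: rule 7 [led_red :- replace_psu, temp_high.]. Adds led_red.
Round 4: rule 1 [boot_ok :- led_red, reseat_ram.]. Adds boot_ok.
boot_ok first appears in round 4.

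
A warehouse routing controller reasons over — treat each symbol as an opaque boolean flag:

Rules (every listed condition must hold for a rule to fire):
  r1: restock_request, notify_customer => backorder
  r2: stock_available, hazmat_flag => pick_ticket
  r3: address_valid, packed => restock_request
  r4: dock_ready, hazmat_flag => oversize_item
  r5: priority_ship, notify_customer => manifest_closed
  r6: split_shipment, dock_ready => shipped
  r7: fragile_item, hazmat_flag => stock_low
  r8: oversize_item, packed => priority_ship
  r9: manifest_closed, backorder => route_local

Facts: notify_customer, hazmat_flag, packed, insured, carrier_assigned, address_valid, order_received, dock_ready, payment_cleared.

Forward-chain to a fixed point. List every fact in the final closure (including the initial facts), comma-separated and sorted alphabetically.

address_valid, backorder, carrier_assigned, dock_ready, hazmat_flag, insured, manifest_closed, notify_customer, order_received, oversize_item, packed, payment_cleared, priority_ship, restock_request, route_local

Round 1 fires r3, r4, giving restock_request, oversize_item.
Round 2 fires r1, r8, giving backorder, priority_ship.
Round 3 fires r5, giving manifest_closed.
Round 4 fires r9, giving route_local.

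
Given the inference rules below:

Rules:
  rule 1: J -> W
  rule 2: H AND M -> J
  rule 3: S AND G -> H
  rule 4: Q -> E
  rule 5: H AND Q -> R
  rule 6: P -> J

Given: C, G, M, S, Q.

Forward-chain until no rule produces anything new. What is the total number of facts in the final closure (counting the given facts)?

10

Round 1 — rule 3, rule 4, derive H, E.
Round 2 — rule 2, rule 5, derive J, R.
Round 3 — rule 1, derive W.
Closure: {C, E, G, H, J, M, Q, R, S, W} — 10 facts.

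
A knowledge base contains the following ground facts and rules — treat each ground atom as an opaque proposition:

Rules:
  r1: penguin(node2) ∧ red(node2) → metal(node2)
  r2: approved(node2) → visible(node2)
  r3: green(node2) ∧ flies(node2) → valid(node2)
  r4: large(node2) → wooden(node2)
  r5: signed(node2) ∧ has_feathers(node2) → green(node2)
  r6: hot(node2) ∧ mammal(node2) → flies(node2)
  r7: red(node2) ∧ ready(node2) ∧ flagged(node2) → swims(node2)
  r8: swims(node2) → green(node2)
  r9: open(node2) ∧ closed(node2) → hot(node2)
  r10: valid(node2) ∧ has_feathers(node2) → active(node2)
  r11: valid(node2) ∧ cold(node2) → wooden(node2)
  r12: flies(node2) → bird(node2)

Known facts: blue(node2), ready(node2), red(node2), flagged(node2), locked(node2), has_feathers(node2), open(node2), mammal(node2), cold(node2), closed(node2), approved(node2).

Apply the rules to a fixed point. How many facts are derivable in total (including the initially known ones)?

Round 1 — r2, r7, r9, derive visible(node2), swims(node2), hot(node2).
Round 2 — r6, r8, derive flies(node2), green(node2).
Round 3 — r3, r12, derive valid(node2), bird(node2).
Round 4 — r10, r11, derive active(node2), wooden(node2).
Closure: {active(node2), approved(node2), bird(node2), blue(node2), closed(node2), cold(node2), flagged(node2), flies(node2), green(node2), has_feathers(node2), hot(node2), locked(node2), mammal(node2), open(node2), ready(node2), red(node2), swims(node2), valid(node2), visible(node2), wooden(node2)} — 20 facts.

20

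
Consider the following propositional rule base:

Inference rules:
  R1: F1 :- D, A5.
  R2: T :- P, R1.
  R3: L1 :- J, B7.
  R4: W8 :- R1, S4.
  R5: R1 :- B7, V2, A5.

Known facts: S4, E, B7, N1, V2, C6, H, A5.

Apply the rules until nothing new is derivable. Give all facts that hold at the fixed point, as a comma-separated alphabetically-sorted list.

A5, B7, C6, E, H, N1, R1, S4, V2, W8

[1] R5 [R1 :- B7, V2, A5.]. ⇒ new: R1.
[2] R4 [W8 :- R1, S4.]. ⇒ new: W8.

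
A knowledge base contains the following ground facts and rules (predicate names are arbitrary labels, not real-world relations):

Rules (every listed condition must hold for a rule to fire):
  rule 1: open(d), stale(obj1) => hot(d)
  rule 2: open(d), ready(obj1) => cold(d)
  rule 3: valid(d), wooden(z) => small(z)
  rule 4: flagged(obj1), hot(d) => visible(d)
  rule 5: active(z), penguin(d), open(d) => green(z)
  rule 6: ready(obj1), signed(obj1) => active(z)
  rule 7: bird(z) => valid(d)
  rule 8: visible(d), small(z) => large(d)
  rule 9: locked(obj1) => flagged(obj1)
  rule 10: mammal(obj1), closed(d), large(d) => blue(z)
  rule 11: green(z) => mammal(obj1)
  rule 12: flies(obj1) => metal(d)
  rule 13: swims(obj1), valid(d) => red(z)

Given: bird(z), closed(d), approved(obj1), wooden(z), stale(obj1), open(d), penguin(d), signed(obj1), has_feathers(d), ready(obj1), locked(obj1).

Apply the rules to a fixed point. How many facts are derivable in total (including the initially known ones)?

[1] rule 1 [open(d), stale(obj1) => hot(d)]; rule 2 [open(d), ready(obj1) => cold(d)]; rule 6 [ready(obj1), signed(obj1) => active(z)]; rule 7 [bird(z) => valid(d)]; rule 9 [locked(obj1) => flagged(obj1)]. ⇒ new: hot(d), cold(d), active(z), valid(d), flagged(obj1).
[2] rule 3 [valid(d), wooden(z) => small(z)]; rule 4 [flagged(obj1), hot(d) => visible(d)]; rule 5 [active(z), penguin(d), open(d) => green(z)]. ⇒ new: small(z), visible(d), green(z).
[3] rule 8 [visible(d), small(z) => large(d)]; rule 11 [green(z) => mammal(obj1)]. ⇒ new: large(d), mammal(obj1).
[4] rule 10 [mammal(obj1), closed(d), large(d) => blue(z)]. ⇒ new: blue(z).
Closure: {active(z), approved(obj1), bird(z), blue(z), closed(d), cold(d), flagged(obj1), green(z), has_feathers(d), hot(d), large(d), locked(obj1), mammal(obj1), open(d), penguin(d), ready(obj1), signed(obj1), small(z), stale(obj1), valid(d), visible(d), wooden(z)} — 22 facts.

22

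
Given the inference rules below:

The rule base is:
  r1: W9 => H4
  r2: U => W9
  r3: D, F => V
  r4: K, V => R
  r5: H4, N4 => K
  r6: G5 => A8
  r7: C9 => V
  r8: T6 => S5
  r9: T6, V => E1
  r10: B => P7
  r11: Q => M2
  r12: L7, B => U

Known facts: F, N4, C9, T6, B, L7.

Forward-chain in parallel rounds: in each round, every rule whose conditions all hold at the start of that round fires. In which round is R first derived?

5

Round 1 fires r7, r8, r10, r12, giving V, S5, P7, U.
Round 2 fires r2, r9, giving W9, E1.
Round 3 fires r1, giving H4.
Round 4 fires r5, giving K.
Round 5 fires r4, giving R.
R first appears in round 5.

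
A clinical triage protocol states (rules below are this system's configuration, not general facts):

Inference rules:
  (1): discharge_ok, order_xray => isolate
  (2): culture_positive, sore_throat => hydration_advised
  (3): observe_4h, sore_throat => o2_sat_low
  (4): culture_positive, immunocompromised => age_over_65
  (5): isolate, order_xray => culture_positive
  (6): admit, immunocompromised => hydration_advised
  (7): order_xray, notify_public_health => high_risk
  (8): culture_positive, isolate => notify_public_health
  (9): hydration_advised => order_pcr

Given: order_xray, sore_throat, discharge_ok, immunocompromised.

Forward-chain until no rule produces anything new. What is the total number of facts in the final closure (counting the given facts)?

11

Round 1: (1) [discharge_ok, order_xray => isolate]. New: isolate.
Round 2: (5) [isolate, order_xray => culture_positive]. New: culture_positive.
Round 3: (2) [culture_positive, sore_throat => hydration_advised]; (4) [culture_positive, immunocompromised => age_over_65]; (8) [culture_positive, isolate => notify_public_health]. New: hydration_advised, age_over_65, notify_public_health.
Round 4: (7) [order_xray, notify_public_health => high_risk]; (9) [hydration_advised => order_pcr]. New: high_risk, order_pcr.
Closure: {age_over_65, culture_positive, discharge_ok, high_risk, hydration_advised, immunocompromised, isolate, notify_public_health, order_pcr, order_xray, sore_throat} — 11 facts.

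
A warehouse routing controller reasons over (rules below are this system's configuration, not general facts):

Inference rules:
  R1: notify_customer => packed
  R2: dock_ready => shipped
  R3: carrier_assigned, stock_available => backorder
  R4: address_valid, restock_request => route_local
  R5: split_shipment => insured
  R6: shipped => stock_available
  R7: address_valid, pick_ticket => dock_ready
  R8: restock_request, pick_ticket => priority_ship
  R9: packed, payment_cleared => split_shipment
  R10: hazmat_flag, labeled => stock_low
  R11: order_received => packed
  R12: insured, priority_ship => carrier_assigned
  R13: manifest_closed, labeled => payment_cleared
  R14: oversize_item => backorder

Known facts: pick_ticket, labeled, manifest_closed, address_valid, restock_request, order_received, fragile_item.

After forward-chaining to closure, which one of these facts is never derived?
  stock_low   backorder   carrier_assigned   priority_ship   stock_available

stock_low

[1] R4 [address_valid, restock_request => route_local]; R7 [address_valid, pick_ticket => dock_ready]; R8 [restock_request, pick_ticket => priority_ship]; R11 [order_received => packed]; R13 [manifest_closed, labeled => payment_cleared]. ⇒ new: route_local, dock_ready, priority_ship, packed, payment_cleared.
[2] R2 [dock_ready => shipped]; R9 [packed, payment_cleared => split_shipment]. ⇒ new: shipped, split_shipment.
[3] R5 [split_shipment => insured]; R6 [shipped => stock_available]. ⇒ new: insured, stock_available.
[4] R12 [insured, priority_ship => carrier_assigned]. ⇒ new: carrier_assigned.
[5] R3 [carrier_assigned, stock_available => backorder]. ⇒ new: backorder.
Derived: backorder (round 5), carrier_assigned (round 4), stock_available (round 3), priority_ship (round 1). stock_low never appears in any round.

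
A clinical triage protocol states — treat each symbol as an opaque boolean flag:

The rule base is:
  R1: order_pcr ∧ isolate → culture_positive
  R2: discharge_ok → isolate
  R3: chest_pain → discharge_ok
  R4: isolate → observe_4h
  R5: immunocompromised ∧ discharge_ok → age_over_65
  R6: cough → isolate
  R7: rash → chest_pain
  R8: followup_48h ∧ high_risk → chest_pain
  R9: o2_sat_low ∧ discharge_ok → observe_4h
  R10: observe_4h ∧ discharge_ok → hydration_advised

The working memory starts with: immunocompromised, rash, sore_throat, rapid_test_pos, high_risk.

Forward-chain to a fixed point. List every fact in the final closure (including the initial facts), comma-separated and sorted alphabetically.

Round 1 fires R7, giving chest_pain.
Round 2 fires R3, giving discharge_ok.
Round 3 fires R2, R5, giving isolate, age_over_65.
Round 4 fires R4, giving observe_4h.
Round 5 fires R10, giving hydration_advised.

age_over_65, chest_pain, discharge_ok, high_risk, hydration_advised, immunocompromised, isolate, observe_4h, rapid_test_pos, rash, sore_throat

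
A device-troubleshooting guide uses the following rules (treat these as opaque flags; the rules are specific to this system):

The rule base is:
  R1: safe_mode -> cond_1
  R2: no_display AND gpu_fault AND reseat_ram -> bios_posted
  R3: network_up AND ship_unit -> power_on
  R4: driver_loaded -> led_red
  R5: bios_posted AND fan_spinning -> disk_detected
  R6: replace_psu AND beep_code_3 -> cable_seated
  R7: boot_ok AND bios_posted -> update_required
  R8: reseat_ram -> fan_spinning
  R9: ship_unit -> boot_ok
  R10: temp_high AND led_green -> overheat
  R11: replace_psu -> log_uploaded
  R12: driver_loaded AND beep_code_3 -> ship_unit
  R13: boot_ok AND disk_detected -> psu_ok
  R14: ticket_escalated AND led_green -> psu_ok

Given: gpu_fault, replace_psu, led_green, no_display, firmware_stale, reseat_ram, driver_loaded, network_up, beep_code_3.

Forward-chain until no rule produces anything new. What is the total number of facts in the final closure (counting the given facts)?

20

Round 1: R2 [no_display AND gpu_fault AND reseat_ram -> bios_posted]; R4 [driver_loaded -> led_red]; R6 [replace_psu AND beep_code_3 -> cable_seated]; R8 [reseat_ram -> fan_spinning]; R11 [replace_psu -> log_uploaded]; R12 [driver_loaded AND beep_code_3 -> ship_unit]. Adds bios_posted, led_red, cable_seated, fan_spinning, log_uploaded, ship_unit.
Round 2: R3 [network_up AND ship_unit -> power_on]; R5 [bios_posted AND fan_spinning -> disk_detected]; R9 [ship_unit -> boot_ok]. Adds power_on, disk_detected, boot_ok.
Round 3: R7 [boot_ok AND bios_posted -> update_required]; R13 [boot_ok AND disk_detected -> psu_ok]. Adds update_required, psu_ok.
Closure: {beep_code_3, bios_posted, boot_ok, cable_seated, disk_detected, driver_loaded, fan_spinning, firmware_stale, gpu_fault, led_green, led_red, log_uploaded, network_up, no_display, power_on, psu_ok, replace_psu, reseat_ram, ship_unit, update_required} — 20 facts.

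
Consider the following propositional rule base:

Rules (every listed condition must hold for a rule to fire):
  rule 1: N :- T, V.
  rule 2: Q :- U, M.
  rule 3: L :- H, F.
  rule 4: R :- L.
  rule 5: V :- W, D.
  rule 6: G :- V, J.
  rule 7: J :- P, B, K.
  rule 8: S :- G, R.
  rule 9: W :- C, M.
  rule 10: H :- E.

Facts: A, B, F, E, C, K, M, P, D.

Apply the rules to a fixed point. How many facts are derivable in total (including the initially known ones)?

[1] rule 7 [J :- P, B, K.]; rule 9 [W :- C, M.]; rule 10 [H :- E.]. ⇒ new: J, W, H.
[2] rule 3 [L :- H, F.]; rule 5 [V :- W, D.]. ⇒ new: L, V.
[3] rule 4 [R :- L.]; rule 6 [G :- V, J.]. ⇒ new: R, G.
[4] rule 8 [S :- G, R.]. ⇒ new: S.
Closure: {A, B, C, D, E, F, G, H, J, K, L, M, P, R, S, V, W} — 17 facts.

17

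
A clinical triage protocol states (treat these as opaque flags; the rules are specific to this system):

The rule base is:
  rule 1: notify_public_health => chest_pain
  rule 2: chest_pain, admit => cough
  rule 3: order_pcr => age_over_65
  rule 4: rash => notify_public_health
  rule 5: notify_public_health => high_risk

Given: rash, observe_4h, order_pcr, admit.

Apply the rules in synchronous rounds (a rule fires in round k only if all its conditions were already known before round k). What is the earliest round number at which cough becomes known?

3

Round 1: rule 3 [order_pcr => age_over_65]; rule 4 [rash => notify_public_health]. New: age_over_65, notify_public_health.
Round 2: rule 1 [notify_public_health => chest_pain]; rule 5 [notify_public_health => high_risk]. New: chest_pain, high_risk.
Round 3: rule 2 [chest_pain, admit => cough]. New: cough.
cough first appears in round 3.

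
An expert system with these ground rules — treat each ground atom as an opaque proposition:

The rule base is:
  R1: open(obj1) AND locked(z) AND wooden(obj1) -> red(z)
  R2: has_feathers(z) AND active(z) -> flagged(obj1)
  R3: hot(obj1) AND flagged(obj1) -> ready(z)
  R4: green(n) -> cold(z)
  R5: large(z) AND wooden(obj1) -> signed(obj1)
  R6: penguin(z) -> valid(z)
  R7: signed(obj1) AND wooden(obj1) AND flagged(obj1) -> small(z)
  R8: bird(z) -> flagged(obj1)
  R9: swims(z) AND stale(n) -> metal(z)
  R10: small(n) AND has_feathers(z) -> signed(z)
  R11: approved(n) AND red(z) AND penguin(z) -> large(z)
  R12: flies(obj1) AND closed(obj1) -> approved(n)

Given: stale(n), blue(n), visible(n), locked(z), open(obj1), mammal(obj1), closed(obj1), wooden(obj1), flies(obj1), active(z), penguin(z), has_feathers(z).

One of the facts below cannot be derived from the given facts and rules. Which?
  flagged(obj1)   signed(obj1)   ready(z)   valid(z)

ready(z)

Round 1 fires R1, R2, R6, R12, giving red(z), flagged(obj1), valid(z), approved(n).
Round 2 fires R11, giving large(z).
Round 3 fires R5, giving signed(obj1).
Round 4 fires R7, giving small(z).
Derived: valid(z) (round 1), signed(obj1) (round 3), flagged(obj1) (round 1). ready(z) never appears in any round.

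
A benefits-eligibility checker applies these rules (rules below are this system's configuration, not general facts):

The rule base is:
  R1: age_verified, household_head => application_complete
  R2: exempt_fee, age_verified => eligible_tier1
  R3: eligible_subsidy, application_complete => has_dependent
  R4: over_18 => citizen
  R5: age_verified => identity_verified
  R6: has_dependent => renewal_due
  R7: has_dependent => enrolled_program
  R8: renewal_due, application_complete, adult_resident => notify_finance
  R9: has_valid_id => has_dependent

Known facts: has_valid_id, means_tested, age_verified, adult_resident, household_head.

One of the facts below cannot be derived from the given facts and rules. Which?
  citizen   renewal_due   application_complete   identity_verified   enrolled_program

citizen

[1] R1 [age_verified, household_head => application_complete]; R5 [age_verified => identity_verified]; R9 [has_valid_id => has_dependent]. ⇒ new: application_complete, identity_verified, has_dependent.
[2] R6 [has_dependent => renewal_due]; R7 [has_dependent => enrolled_program]. ⇒ new: renewal_due, enrolled_program.
[3] R8 [renewal_due, application_complete, adult_resident => notify_finance]. ⇒ new: notify_finance.
Derived: identity_verified (round 1), enrolled_program (round 2), application_complete (round 1), renewal_due (round 2). citizen never appears in any round.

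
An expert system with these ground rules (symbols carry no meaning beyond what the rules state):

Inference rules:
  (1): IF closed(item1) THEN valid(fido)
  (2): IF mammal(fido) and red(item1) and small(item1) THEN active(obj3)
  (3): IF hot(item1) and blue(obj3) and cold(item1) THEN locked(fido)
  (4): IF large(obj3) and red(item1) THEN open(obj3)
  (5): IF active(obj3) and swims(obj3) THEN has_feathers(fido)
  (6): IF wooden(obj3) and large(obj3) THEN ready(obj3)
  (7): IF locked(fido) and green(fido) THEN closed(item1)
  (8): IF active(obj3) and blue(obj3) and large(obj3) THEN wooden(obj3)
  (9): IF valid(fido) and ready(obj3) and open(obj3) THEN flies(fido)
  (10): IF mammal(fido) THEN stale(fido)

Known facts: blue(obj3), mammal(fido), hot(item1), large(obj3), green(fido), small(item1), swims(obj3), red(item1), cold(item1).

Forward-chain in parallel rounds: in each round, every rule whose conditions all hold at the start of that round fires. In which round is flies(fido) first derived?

4

[1] (2) [IF mammal(fido) and red(item1) and small(item1) THEN active(obj3)]; (3) [IF hot(item1) and blue(obj3) and cold(item1) THEN locked(fido)]; (4) [IF large(obj3) and red(item1) THEN open(obj3)]; (10) [IF mammal(fido) THEN stale(fido)]. ⇒ new: active(obj3), locked(fido), open(obj3), stale(fido).
[2] (5) [IF active(obj3) and swims(obj3) THEN has_feathers(fido)]; (7) [IF locked(fido) and green(fido) THEN closed(item1)]; (8) [IF active(obj3) and blue(obj3) and large(obj3) THEN wooden(obj3)]. ⇒ new: has_feathers(fido), closed(item1), wooden(obj3).
[3] (1) [IF closed(item1) THEN valid(fido)]; (6) [IF wooden(obj3) and large(obj3) THEN ready(obj3)]. ⇒ new: valid(fido), ready(obj3).
[4] (9) [IF valid(fido) and ready(obj3) and open(obj3) THEN flies(fido)]. ⇒ new: flies(fido).
flies(fido) first appears in round 4.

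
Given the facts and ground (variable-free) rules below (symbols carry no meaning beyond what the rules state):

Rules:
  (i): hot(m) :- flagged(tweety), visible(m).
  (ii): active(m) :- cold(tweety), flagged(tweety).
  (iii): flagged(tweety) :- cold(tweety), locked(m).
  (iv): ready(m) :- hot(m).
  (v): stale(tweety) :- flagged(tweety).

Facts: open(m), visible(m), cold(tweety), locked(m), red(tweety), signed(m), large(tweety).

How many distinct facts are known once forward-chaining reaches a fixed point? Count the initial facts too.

12

Round 1: (iii) [flagged(tweety) :- cold(tweety), locked(m).]. New: flagged(tweety).
Round 2: (i) [hot(m) :- flagged(tweety), visible(m).]; (ii) [active(m) :- cold(tweety), flagged(tweety).]; (v) [stale(tweety) :- flagged(tweety).]. New: hot(m), active(m), stale(tweety).
Round 3: (iv) [ready(m) :- hot(m).]. New: ready(m).
Closure: {active(m), cold(tweety), flagged(tweety), hot(m), large(tweety), locked(m), open(m), ready(m), red(tweety), signed(m), stale(tweety), visible(m)} — 12 facts.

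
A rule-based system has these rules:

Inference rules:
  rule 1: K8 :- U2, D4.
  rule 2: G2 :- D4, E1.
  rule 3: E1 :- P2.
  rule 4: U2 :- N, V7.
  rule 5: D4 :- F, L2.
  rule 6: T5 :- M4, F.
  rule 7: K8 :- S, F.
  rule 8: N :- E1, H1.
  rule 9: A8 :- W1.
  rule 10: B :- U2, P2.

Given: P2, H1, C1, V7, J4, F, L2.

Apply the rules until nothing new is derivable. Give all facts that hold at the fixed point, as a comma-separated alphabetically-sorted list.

[1] rule 3 [E1 :- P2.]; rule 5 [D4 :- F, L2.]. ⇒ new: E1, D4.
[2] rule 2 [G2 :- D4, E1.]; rule 8 [N :- E1, H1.]. ⇒ new: G2, N.
[3] rule 4 [U2 :- N, V7.]. ⇒ new: U2.
[4] rule 1 [K8 :- U2, D4.]; rule 10 [B :- U2, P2.]. ⇒ new: K8, B.

B, C1, D4, E1, F, G2, H1, J4, K8, L2, N, P2, U2, V7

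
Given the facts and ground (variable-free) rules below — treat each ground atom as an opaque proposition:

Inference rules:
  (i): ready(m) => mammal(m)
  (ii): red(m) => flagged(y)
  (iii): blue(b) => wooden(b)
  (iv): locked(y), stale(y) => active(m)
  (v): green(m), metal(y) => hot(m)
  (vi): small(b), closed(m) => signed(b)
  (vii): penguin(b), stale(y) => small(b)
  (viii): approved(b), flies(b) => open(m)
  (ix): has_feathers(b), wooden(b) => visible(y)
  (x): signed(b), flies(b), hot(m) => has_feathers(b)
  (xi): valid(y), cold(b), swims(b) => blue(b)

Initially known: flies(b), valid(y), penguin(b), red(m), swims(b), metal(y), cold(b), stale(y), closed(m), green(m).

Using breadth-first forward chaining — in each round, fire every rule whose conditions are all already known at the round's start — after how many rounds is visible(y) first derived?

4

Round 1: (ii) [red(m) => flagged(y)]; (v) [green(m), metal(y) => hot(m)]; (vii) [penguin(b), stale(y) => small(b)]; (xi) [valid(y), cold(b), swims(b) => blue(b)]. New: flagged(y), hot(m), small(b), blue(b).
Round 2: (iii) [blue(b) => wooden(b)]; (vi) [small(b), closed(m) => signed(b)]. New: wooden(b), signed(b).
Round 3: (x) [signed(b), flies(b), hot(m) => has_feathers(b)]. New: has_feathers(b).
Round 4: (ix) [has_feathers(b), wooden(b) => visible(y)]. New: visible(y).
visible(y) first appears in round 4.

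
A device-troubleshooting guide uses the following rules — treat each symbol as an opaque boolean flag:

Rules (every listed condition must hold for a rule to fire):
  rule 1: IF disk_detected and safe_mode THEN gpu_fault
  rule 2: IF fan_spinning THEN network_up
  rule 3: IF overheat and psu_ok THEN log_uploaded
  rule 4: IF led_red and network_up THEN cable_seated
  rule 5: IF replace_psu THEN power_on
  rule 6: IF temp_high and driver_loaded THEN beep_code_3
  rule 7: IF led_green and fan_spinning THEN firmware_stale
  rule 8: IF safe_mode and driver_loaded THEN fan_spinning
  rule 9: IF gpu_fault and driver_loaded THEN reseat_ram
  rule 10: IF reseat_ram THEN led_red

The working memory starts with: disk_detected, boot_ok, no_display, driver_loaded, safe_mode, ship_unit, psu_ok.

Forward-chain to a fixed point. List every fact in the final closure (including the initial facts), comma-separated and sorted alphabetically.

Round 1 fires rule 1, rule 8, giving gpu_fault, fan_spinning.
Round 2 fires rule 2, rule 9, giving network_up, reseat_ram.
Round 3 fires rule 10, giving led_red.
Round 4 fires rule 4, giving cable_seated.

boot_ok, cable_seated, disk_detected, driver_loaded, fan_spinning, gpu_fault, led_red, network_up, no_display, psu_ok, reseat_ram, safe_mode, ship_unit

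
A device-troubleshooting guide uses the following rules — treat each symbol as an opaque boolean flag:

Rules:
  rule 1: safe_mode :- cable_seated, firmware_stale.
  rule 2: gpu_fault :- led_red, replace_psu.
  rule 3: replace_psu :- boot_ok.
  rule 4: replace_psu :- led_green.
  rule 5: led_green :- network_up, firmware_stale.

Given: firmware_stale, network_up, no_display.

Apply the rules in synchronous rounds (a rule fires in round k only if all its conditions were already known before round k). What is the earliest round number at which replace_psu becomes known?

2

Round 1 fires rule 5, giving led_green.
Round 2 fires rule 4, giving replace_psu.
replace_psu first appears in round 2.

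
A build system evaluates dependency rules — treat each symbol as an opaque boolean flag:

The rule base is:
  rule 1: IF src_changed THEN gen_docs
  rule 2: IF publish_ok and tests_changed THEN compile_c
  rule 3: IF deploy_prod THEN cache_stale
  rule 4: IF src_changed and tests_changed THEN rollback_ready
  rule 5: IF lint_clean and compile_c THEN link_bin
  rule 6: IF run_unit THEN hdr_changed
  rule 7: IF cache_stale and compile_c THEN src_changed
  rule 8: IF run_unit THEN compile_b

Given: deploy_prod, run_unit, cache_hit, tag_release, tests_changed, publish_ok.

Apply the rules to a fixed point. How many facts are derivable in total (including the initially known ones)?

13

Round 1: rule 2 [IF publish_ok and tests_changed THEN compile_c]; rule 3 [IF deploy_prod THEN cache_stale]; rule 6 [IF run_unit THEN hdr_changed]; rule 8 [IF run_unit THEN compile_b]. New: compile_c, cache_stale, hdr_changed, compile_b.
Round 2: rule 7 [IF cache_stale and compile_c THEN src_changed]. New: src_changed.
Round 3: rule 1 [IF src_changed THEN gen_docs]; rule 4 [IF src_changed and tests_changed THEN rollback_ready]. New: gen_docs, rollback_ready.
Closure: {cache_hit, cache_stale, compile_b, compile_c, deploy_prod, gen_docs, hdr_changed, publish_ok, rollback_ready, run_unit, src_changed, tag_release, tests_changed} — 13 facts.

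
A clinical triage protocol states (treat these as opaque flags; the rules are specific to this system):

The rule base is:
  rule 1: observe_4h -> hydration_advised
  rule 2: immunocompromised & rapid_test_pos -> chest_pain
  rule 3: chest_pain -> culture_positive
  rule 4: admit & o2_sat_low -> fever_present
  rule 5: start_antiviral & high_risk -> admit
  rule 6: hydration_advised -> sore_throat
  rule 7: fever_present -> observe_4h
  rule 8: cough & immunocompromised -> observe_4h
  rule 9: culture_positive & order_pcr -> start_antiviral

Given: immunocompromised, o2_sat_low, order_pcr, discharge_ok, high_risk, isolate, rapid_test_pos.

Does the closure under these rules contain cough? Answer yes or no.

no

Round 1 fires rule 2, giving chest_pain.
Round 2 fires rule 3, giving culture_positive.
Round 3 fires rule 9, giving start_antiviral.
Round 4 fires rule 5, giving admit.
Round 5 fires rule 4, giving fever_present.
Round 6 fires rule 7, giving observe_4h.
Round 7 fires rule 1, giving hydration_advised.
Round 8 fires rule 6, giving sore_throat.
Fixed point reached. No rule has cough as a consequent, and it is not given.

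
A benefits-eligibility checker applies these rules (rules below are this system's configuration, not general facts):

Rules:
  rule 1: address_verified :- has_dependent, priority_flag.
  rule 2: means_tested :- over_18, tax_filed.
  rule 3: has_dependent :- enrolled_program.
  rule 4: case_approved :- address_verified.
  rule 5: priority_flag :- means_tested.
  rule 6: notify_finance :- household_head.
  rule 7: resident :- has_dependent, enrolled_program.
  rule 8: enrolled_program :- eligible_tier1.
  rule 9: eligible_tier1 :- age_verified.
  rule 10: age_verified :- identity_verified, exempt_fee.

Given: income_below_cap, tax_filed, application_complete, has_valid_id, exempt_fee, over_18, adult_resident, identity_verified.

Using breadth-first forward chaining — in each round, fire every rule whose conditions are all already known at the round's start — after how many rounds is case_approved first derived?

[1] rule 2 [means_tested :- over_18, tax_filed.]; rule 10 [age_verified :- identity_verified, exempt_fee.]. ⇒ new: means_tested, age_verified.
[2] rule 5 [priority_flag :- means_tested.]; rule 9 [eligible_tier1 :- age_verified.]. ⇒ new: priority_flag, eligible_tier1.
[3] rule 8 [enrolled_program :- eligible_tier1.]. ⇒ new: enrolled_program.
[4] rule 3 [has_dependent :- enrolled_program.]. ⇒ new: has_dependent.
[5] rule 1 [address_verified :- has_dependent, priority_flag.]; rule 7 [resident :- has_dependent, enrolled_program.]. ⇒ new: address_verified, resident.
[6] rule 4 [case_approved :- address_verified.]. ⇒ new: case_approved.
case_approved first appears in round 6.

6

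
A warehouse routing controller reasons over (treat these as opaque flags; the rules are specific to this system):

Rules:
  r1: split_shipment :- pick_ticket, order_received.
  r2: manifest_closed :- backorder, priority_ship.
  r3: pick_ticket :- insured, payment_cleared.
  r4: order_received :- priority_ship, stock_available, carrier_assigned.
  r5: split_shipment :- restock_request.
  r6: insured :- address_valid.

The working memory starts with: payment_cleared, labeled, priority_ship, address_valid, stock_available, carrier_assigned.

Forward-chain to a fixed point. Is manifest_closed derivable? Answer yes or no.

Round 1: r4 [order_received :- priority_ship, stock_available, carrier_assigned.]; r6 [insured :- address_valid.]. New: order_received, insured.
Round 2: r3 [pick_ticket :- insured, payment_cleared.]. New: pick_ticket.
Round 3: r1 [split_shipment :- pick_ticket, order_received.]. New: split_shipment.
Fixed point reached. manifest_closed is concluded only by r2; r2 needs backorder (never derived).

no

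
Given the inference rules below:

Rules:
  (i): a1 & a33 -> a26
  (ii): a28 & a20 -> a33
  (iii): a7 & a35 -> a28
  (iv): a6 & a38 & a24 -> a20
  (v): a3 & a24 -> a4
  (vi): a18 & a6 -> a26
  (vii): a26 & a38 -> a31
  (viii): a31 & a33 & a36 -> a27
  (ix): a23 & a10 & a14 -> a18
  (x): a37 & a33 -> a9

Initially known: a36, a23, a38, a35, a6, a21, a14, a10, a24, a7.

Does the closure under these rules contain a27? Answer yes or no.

Round 1 fires (iii), (iv), (ix), giving a28, a20, a18.
Round 2 fires (ii), (vi), giving a33, a26.
Round 3 fires (vii), giving a31.
Round 4 fires (viii), giving a27.
a27 appears in round 4, so it is derivable.

yes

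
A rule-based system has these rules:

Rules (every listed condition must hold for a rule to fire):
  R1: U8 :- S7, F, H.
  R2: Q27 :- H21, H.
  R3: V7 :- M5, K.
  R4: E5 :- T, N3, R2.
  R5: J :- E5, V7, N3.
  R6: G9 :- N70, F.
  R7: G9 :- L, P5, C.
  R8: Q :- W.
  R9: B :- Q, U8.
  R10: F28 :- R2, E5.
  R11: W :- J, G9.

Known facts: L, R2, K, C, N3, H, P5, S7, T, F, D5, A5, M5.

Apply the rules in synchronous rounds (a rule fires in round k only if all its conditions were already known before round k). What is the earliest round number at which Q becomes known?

Round 1 — R1, R3, R4, R7, derive U8, V7, E5, G9.
Round 2 — R5, R10, derive J, F28.
Round 3 — R11, derive W.
Round 4 — R8, derive Q.
Q first appears in round 4.

4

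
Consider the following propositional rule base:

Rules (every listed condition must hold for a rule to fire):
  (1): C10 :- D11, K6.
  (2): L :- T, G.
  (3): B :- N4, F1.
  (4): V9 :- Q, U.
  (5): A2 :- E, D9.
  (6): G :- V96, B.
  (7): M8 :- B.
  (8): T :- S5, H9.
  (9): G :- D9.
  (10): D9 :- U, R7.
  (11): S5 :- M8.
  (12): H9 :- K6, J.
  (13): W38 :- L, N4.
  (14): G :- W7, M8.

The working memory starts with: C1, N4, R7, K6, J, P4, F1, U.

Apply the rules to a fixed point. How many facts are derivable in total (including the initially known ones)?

17

Round 1 fires (3), (10), (12), giving B, D9, H9.
Round 2 fires (7), (9), giving M8, G.
Round 3 fires (11), giving S5.
Round 4 fires (8), giving T.
Round 5 fires (2), giving L.
Round 6 fires (13), giving W38.
Closure: {B, C1, D9, F1, G, H9, J, K6, L, M8, N4, P4, R7, S5, T, U, W38} — 17 facts.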